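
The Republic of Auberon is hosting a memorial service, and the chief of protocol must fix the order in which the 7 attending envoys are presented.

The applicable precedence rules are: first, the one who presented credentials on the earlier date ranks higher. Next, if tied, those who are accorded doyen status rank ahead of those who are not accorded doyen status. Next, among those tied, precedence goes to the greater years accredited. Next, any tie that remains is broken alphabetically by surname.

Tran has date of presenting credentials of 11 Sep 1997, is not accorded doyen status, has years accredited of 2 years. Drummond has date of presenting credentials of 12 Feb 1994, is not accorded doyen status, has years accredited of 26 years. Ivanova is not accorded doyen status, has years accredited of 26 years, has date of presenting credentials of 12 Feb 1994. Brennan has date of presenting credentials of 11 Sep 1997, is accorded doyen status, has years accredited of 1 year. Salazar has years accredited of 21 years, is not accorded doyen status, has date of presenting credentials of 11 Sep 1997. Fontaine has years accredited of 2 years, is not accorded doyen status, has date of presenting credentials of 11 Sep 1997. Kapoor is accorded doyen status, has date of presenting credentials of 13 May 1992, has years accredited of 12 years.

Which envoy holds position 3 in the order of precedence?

Ivanova

By date of presenting credentials (earlier first): Kapoor (13 May 1992); then Drummond and Ivanova (both 12 Feb 1994); then Brennan, Salazar, Fontaine and Tran (each 11 Sep 1997).
Drummond and Ivanova are each not accorded doyen status, so the next rule applies.
Drummond and Ivanova both have years accredited 26 years, so the next rule applies.
Among Drummond and Ivanova, alphabetically by surname: Drummond before Ivanova.
Among Brennan, Salazar, Fontaine and Tran, accorded doyen status before not accorded doyen status: Brennan (accorded doyen status) before Salazar, Fontaine and Tran (not accorded doyen status).
Among Salazar, Fontaine and Tran, by years accredited (higher first): Salazar (21 years) before Fontaine and Tran (2 years).
Among Fontaine and Tran, alphabetically by surname: Fontaine before Tran.
Order: Kapoor, Drummond, Ivanova, Brennan, Salazar, Fontaine, Tran.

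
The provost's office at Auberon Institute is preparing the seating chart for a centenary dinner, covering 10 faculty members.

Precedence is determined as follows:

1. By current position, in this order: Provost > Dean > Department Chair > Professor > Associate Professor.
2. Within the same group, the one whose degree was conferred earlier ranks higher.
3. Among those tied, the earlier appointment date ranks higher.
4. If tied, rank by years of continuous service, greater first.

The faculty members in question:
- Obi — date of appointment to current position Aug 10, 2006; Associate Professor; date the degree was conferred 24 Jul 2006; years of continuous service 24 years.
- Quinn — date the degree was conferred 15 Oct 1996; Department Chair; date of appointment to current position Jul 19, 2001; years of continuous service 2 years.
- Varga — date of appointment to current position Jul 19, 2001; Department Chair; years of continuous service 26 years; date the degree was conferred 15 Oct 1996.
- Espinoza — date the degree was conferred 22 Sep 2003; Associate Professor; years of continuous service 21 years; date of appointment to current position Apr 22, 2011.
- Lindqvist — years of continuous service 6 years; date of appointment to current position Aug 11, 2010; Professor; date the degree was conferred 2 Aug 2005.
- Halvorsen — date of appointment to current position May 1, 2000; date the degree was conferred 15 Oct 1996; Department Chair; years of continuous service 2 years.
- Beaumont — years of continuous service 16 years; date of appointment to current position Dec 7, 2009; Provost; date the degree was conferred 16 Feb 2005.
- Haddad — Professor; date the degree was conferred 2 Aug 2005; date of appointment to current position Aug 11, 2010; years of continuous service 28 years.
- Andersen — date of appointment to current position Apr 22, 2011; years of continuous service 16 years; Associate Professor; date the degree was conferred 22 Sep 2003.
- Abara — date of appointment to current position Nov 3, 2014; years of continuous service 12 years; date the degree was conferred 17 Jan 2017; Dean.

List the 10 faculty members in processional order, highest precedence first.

By current position: Beaumont (Provost); then Abara (Dean); then Halvorsen, Varga and Quinn (Department Chair); then Haddad and Lindqvist (Professor); then Espinoza, Andersen and Obi (Associate Professor).
Halvorsen, Varga and Quinn all have date the degree was conferred 15 Oct 1996, so the next rule applies.
Among Halvorsen, Varga and Quinn, by date of appointment to current position (earlier first): Halvorsen (May 1, 2000) before Varga and Quinn (Jul 19, 2001).
Among Varga and Quinn, by years of continuous service (higher first): Varga (26 years) before Quinn (2 years).
Haddad and Lindqvist both have date the degree was conferred 2 Aug 2005, so the next rule applies.
Haddad and Lindqvist both have date of appointment to current position Aug 11, 2010, so the next rule applies.
Among Haddad and Lindqvist, by years of continuous service (higher first): Haddad (28 years) before Lindqvist (6 years).
Among Espinoza, Andersen and Obi, by date the degree was conferred (earlier first): Espinoza and Andersen (22 Sep 2003) before Obi (24 Jul 2006).
Espinoza and Andersen both have date of appointment to current position Apr 22, 2011, so the next rule applies.
Among Espinoza and Andersen, by years of continuous service (higher first): Espinoza (21 years) before Andersen (16 years).
Full order: Beaumont, Abara, Halvorsen, Varga, Quinn, Haddad, Lindqvist, Espinoza, Andersen, Obi.

Beaumont, Abara, Halvorsen, Varga, Quinn, Haddad, Lindqvist, Espinoza, Andersen, Obi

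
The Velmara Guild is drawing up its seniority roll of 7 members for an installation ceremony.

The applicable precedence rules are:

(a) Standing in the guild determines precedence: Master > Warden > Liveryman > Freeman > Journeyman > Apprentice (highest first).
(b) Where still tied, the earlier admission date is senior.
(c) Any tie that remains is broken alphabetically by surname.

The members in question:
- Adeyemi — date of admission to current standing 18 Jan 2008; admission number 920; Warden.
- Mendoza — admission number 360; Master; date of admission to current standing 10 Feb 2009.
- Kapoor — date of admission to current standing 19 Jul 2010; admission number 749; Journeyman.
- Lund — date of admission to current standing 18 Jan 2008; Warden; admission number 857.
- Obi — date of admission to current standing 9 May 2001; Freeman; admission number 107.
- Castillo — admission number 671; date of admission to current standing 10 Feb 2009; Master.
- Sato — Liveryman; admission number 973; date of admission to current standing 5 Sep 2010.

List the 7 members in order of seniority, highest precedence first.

Castillo, Mendoza, Adeyemi, Lund, Sato, Obi, Kapoor

By standing in the guild: Castillo and Mendoza (Master); then Adeyemi and Lund (Warden); then Sato (Liveryman); then Obi (Freeman); then Kapoor (Journeyman).
Castillo and Mendoza both have date of admission to current standing 10 Feb 2009, so the next rule applies.
Among Castillo and Mendoza, alphabetically by surname: Castillo before Mendoza.
Adeyemi and Lund both have date of admission to current standing 18 Jan 2008, so the next rule applies.
Among Adeyemi and Lund, alphabetically by surname: Adeyemi before Lund.
Full order: Castillo, Mendoza, Adeyemi, Lund, Sato, Obi, Kapoor.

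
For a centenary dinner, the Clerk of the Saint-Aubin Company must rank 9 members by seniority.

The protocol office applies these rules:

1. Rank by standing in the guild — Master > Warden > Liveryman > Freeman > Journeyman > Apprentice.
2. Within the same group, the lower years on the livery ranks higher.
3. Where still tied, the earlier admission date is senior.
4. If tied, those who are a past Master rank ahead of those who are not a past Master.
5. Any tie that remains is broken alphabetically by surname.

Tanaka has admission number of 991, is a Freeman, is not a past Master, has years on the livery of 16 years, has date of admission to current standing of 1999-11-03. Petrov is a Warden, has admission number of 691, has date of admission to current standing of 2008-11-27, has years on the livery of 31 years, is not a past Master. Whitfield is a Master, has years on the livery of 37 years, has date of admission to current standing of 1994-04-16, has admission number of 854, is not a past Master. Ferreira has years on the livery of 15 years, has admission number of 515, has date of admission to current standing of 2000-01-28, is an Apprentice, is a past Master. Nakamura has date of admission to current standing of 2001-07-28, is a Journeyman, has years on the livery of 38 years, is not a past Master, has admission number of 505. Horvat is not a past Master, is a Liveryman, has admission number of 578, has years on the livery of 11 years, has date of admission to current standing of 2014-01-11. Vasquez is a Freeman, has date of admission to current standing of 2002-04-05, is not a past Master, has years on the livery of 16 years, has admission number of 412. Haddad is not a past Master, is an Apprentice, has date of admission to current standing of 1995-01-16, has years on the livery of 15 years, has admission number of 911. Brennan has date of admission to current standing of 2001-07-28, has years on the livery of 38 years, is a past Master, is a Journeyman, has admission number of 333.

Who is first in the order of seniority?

Whitfield

By standing in the guild: Whitfield (Master); then Petrov (Warden); then Horvat (Liveryman); then Tanaka and Vasquez (Freeman); then Brennan and Nakamura (Journeyman); then Haddad and Ferreira (Apprentice).
Tanaka and Vasquez both have years on the livery 16 years, so the next rule applies.
Among Tanaka and Vasquez, by date of admission to current standing (earlier first): Tanaka (1999-11-03) before Vasquez (2002-04-05).
Brennan and Nakamura both have years on the livery 38 years, so the next rule applies.
Brennan and Nakamura both have date of admission to current standing 2001-07-28, so the next rule applies.
Among Brennan and Nakamura, a past Master before not a past Master: Brennan (a past Master) before Nakamura (not a past Master).
Haddad and Ferreira both have years on the livery 15 years, so the next rule applies.
Among Haddad and Ferreira, by date of admission to current standing (earlier first): Haddad (1995-01-16) before Ferreira (2000-01-28).
Order: Whitfield, Petrov, Horvat, Tanaka, Vasquez, Brennan, Nakamura, Haddad, Ferreira.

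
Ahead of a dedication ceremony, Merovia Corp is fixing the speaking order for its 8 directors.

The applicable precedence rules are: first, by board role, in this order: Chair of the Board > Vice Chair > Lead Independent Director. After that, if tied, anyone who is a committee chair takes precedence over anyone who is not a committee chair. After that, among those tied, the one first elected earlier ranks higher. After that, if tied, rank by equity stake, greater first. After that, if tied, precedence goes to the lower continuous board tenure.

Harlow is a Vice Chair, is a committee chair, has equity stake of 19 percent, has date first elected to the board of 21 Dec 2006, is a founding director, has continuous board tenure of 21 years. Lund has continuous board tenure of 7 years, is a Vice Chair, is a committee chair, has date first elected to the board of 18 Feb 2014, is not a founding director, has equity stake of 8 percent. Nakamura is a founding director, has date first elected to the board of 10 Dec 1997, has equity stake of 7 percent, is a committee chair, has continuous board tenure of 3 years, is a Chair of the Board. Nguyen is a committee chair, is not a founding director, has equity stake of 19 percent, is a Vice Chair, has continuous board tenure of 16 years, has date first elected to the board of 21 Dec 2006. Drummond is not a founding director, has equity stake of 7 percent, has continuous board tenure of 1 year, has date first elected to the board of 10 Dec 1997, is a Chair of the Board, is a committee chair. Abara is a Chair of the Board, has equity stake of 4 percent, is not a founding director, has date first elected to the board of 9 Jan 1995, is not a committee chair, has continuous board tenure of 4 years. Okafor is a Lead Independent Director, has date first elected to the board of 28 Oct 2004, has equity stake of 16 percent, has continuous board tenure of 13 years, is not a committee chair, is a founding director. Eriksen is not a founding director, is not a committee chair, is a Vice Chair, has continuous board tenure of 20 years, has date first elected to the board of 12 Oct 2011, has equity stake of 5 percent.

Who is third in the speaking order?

By board role: Drummond, Nakamura and Abara (Chair of the Board); then Nguyen, Harlow, Lund and Eriksen (Vice Chair); then Okafor (Lead Independent Director).
Among Drummond, Nakamura and Abara, a committee chair before not a committee chair: Drummond and Nakamura (a committee chair) before Abara (not a committee chair).
Drummond and Nakamura both have date first elected to the board 10 Dec 1997, so the next rule applies.
Drummond and Nakamura both have equity stake 7 percent, so the next rule applies.
Among Drummond and Nakamura, by continuous board tenure (lower first): Drummond (1 year) before Nakamura (3 years).
Among Nguyen, Harlow, Lund and Eriksen, a committee chair before not a committee chair: Nguyen, Harlow and Lund (a committee chair) before Eriksen (not a committee chair).
Among Nguyen, Harlow and Lund, by date first elected to the board (earlier first): Nguyen and Harlow (21 Dec 2006) before Lund (18 Feb 2014).
Nguyen and Harlow both have equity stake 19 percent, so the next rule applies.
Among Nguyen and Harlow, by continuous board tenure (lower first): Nguyen (16 years) before Harlow (21 years).
Order: Drummond, Nakamura, Abara, Nguyen, Harlow, Lund, Eriksen, Okafor.

Abara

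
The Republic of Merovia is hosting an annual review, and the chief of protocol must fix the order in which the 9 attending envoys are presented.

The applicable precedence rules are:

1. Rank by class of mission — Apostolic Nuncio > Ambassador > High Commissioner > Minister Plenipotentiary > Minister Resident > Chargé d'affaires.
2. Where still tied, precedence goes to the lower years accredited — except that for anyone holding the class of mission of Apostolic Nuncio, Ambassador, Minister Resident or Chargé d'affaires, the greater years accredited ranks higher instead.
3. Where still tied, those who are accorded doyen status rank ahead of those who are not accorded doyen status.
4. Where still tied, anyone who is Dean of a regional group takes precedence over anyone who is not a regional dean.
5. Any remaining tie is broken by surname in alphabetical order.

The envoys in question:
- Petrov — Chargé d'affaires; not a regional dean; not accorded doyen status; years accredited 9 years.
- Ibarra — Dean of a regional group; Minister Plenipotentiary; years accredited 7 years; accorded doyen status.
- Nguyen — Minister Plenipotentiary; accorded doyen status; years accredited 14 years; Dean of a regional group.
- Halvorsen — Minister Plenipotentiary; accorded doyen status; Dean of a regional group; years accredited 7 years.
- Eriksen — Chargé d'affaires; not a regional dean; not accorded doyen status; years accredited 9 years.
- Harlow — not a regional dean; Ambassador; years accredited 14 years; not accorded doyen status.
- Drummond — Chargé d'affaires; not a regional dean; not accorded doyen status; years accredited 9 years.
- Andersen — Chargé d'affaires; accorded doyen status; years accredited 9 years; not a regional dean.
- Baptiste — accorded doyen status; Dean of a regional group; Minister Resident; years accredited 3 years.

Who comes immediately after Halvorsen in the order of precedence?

Ibarra

By class of mission: Harlow (Ambassador); then Halvorsen, Ibarra and Nguyen (Minister Plenipotentiary); then Baptiste (Minister Resident); then Andersen, Drummond, Eriksen and Petrov (Chargé d'affaires).
Among Halvorsen, Ibarra and Nguyen, by years accredited (lower first): Halvorsen and Ibarra (7 years) before Nguyen (14 years).
Halvorsen and Ibarra are each accorded doyen status, so the next rule applies.
Halvorsen and Ibarra are each Dean of a regional group, so the next rule applies.
Among Halvorsen and Ibarra, alphabetically by surname: Halvorsen before Ibarra.
Andersen, Drummond, Eriksen and Petrov all have years accredited 9 years, so the next rule applies.
Among Andersen, Drummond, Eriksen and Petrov, accorded doyen status before not accorded doyen status: Andersen (accorded doyen status) before Drummond, Eriksen and Petrov (not accorded doyen status).
Drummond, Eriksen and Petrov are each not a regional dean, so the next rule applies.
Among Drummond, Eriksen and Petrov, alphabetically by surname: Drummond before Eriksen before Petrov.
Order: Harlow, Halvorsen, Ibarra, Nguyen, Baptiste, Andersen, Drummond, Eriksen, Petrov.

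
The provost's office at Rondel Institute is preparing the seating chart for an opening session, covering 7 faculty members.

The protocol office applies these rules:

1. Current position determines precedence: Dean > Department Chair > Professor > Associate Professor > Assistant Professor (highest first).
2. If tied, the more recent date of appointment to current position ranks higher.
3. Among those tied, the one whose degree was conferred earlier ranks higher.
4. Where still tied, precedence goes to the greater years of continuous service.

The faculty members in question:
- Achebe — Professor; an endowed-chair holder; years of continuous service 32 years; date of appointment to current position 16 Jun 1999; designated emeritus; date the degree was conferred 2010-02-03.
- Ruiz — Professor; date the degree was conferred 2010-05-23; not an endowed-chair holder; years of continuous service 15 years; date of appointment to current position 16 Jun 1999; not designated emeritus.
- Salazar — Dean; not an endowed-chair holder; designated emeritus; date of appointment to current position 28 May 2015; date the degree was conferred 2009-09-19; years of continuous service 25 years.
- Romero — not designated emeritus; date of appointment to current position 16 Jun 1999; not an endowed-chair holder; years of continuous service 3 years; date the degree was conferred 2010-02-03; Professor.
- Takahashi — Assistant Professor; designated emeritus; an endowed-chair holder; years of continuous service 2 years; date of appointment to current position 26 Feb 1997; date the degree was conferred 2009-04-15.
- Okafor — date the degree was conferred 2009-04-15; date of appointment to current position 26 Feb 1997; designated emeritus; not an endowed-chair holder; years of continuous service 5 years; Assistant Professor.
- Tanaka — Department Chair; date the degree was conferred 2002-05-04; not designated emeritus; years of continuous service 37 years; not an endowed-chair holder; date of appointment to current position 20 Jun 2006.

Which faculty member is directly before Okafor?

By current position: Salazar (Dean); then Tanaka (Department Chair); then Achebe, Romero and Ruiz (Professor); then Okafor and Takahashi (Assistant Professor).
Achebe, Romero and Ruiz all have date of appointment to current position 16 Jun 1999, so the next rule applies.
Among Achebe, Romero and Ruiz, by date the degree was conferred (earlier first): Achebe and Romero (2010-02-03) before Ruiz (2010-05-23).
Among Achebe and Romero, by years of continuous service (higher first): Achebe (32 years) before Romero (3 years).
Okafor and Takahashi both have date of appointment to current position 26 Feb 1997, so the next rule applies.
Okafor and Takahashi both have date the degree was conferred 2009-04-15, so the next rule applies.
Among Okafor and Takahashi, by years of continuous service (higher first): Okafor (5 years) before Takahashi (2 years).
Order: Salazar, Tanaka, Achebe, Romero, Ruiz, Okafor, Takahashi.

Ruiz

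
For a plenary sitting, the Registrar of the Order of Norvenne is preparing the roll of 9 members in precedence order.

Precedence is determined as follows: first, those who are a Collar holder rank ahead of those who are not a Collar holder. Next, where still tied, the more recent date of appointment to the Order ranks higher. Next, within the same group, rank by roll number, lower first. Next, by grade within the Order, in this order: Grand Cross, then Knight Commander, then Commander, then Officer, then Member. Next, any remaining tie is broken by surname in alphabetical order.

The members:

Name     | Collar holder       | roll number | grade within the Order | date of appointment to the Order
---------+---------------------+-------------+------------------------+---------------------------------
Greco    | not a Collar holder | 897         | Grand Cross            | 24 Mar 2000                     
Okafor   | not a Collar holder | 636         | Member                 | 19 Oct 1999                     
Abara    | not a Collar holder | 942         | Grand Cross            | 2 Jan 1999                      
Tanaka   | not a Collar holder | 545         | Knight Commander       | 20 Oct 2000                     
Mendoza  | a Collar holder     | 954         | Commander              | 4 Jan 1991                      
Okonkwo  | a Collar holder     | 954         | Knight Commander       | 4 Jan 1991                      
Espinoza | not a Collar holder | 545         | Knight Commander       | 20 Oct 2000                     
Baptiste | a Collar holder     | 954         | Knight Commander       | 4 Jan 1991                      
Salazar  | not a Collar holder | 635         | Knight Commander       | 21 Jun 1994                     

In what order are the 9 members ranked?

By the first rule: Baptiste, Okonkwo and Mendoza (each a Collar holder); then Espinoza, Tanaka, Greco, Okafor, Abara and Salazar (each not a Collar holder).
Baptiste, Okonkwo and Mendoza all have date of appointment to the Order 4 Jan 1991, so the next rule applies.
Baptiste, Okonkwo and Mendoza all have roll number 954, so the next rule applies.
Among Baptiste, Okonkwo and Mendoza, by grade within the Order: Baptiste and Okonkwo (Knight Commander) before Mendoza (Commander).
Among Baptiste and Okonkwo, alphabetically by surname: Baptiste before Okonkwo.
Among Espinoza, Tanaka, Greco, Okafor, Abara and Salazar, by date of appointment to the Order (later first): Espinoza and Tanaka (20 Oct 2000) before Greco (24 Mar 2000) before Okafor (19 Oct 1999) before Abara (2 Jan 1999) before Salazar (21 Jun 1994).
Espinoza and Tanaka both have roll number 545, so the next rule applies.
Espinoza and Tanaka are each Knight Commander, so the next rule applies.
Among Espinoza and Tanaka, alphabetically by surname: Espinoza before Tanaka.
Full order: Baptiste, Okonkwo, Mendoza, Espinoza, Tanaka, Greco, Okafor, Abara, Salazar.

Baptiste, Okonkwo, Mendoza, Espinoza, Tanaka, Greco, Okafor, Abara, Salazar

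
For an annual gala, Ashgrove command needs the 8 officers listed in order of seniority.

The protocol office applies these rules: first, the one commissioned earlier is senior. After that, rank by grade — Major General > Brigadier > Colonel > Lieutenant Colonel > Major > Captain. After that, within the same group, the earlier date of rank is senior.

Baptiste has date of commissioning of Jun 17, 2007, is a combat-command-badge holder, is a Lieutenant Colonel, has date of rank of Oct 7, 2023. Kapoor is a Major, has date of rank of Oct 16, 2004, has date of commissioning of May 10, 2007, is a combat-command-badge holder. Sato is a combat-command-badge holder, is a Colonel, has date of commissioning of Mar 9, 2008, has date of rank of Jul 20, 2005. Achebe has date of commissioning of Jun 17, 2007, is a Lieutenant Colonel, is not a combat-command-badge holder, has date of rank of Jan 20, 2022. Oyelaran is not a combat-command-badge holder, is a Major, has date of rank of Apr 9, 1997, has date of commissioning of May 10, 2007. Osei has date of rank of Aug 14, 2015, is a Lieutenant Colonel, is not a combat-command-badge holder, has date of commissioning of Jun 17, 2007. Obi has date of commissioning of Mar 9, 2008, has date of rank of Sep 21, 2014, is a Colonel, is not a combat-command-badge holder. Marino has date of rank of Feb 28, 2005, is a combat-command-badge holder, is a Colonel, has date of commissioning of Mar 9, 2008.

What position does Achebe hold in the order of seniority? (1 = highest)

By date of commissioning (earlier first): Oyelaran and Kapoor (both May 10, 2007); then Osei, Achebe and Baptiste (each Jun 17, 2007); then Marino, Sato and Obi (each Mar 9, 2008).
Oyelaran and Kapoor are each Major, so the next rule applies.
Among Oyelaran and Kapoor, by date of rank (earlier first): Oyelaran (Apr 9, 1997) before Kapoor (Oct 16, 2004).
Osei, Achebe and Baptiste are each Lieutenant Colonel, so the next rule applies.
Among Osei, Achebe and Baptiste, by date of rank (earlier first): Osei (Aug 14, 2015) before Achebe (Jan 20, 2022) before Baptiste (Oct 7, 2023).
Marino, Sato and Obi are each Colonel, so the next rule applies.
Among Marino, Sato and Obi, by date of rank (earlier first): Marino (Feb 28, 2005) before Sato (Jul 20, 2005) before Obi (Sep 21, 2014).
Order: Oyelaran, Kapoor, Osei, Achebe, Baptiste, Marino, Sato, Obi. So position 4.

4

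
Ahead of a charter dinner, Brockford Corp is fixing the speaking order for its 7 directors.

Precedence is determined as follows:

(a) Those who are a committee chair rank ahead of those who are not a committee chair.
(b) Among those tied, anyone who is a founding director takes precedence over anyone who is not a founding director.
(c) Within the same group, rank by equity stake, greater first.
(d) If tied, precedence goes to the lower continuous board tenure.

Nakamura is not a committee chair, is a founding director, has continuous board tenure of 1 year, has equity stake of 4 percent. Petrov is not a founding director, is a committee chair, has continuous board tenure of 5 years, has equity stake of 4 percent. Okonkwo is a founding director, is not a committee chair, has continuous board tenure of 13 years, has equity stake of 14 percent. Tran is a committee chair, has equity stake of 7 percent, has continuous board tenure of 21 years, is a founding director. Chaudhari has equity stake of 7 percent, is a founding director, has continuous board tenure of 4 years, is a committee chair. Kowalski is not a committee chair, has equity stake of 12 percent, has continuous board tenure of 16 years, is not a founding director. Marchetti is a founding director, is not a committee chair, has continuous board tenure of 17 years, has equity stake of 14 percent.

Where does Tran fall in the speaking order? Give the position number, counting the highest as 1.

By the first rule: Chaudhari, Tran and Petrov (each a committee chair); then Okonkwo, Marchetti, Nakamura and Kowalski (each not a committee chair).
Among Chaudhari, Tran and Petrov, a founding director before not a founding director: Chaudhari and Tran (a founding director) before Petrov (not a founding director).
Chaudhari and Tran both have equity stake 7 percent, so the next rule applies.
Among Chaudhari and Tran, by continuous board tenure (lower first): Chaudhari (4 years) before Tran (21 years).
Among Okonkwo, Marchetti, Nakamura and Kowalski, a founding director before not a founding director: Okonkwo, Marchetti and Nakamura (a founding director) before Kowalski (not a founding director).
Among Okonkwo, Marchetti and Nakamura, by equity stake (higher first): Okonkwo and Marchetti (14 percent) before Nakamura (4 percent).
Among Okonkwo and Marchetti, by continuous board tenure (lower first): Okonkwo (13 years) before Marchetti (17 years).
Order: Chaudhari, Tran, Petrov, Okonkwo, Marchetti, Nakamura, Kowalski. So position 2.

2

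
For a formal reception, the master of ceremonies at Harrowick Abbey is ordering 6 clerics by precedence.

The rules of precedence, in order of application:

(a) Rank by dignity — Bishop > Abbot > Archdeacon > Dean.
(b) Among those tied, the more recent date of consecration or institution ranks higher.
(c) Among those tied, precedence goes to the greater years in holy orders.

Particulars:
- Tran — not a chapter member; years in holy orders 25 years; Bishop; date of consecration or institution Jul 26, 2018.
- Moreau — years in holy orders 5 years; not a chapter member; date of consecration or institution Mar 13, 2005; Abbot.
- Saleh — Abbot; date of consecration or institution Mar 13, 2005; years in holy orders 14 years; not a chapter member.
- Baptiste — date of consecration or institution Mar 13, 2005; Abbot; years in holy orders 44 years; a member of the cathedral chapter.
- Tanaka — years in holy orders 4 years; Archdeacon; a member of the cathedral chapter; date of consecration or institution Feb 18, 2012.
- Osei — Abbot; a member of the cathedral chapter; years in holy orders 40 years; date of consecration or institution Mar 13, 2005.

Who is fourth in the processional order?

Saleh

By dignity: Tran (Bishop); then Baptiste, Osei, Saleh and Moreau (Abbot); then Tanaka (Archdeacon).
Baptiste, Osei, Saleh and Moreau all have date of consecration or institution Mar 13, 2005, so the next rule applies.
Among Baptiste, Osei, Saleh and Moreau, by years in holy orders (higher first): Baptiste (44 years) before Osei (40 years) before Saleh (14 years) before Moreau (5 years).
Order: Tran, Baptiste, Osei, Saleh, Moreau, Tanaka.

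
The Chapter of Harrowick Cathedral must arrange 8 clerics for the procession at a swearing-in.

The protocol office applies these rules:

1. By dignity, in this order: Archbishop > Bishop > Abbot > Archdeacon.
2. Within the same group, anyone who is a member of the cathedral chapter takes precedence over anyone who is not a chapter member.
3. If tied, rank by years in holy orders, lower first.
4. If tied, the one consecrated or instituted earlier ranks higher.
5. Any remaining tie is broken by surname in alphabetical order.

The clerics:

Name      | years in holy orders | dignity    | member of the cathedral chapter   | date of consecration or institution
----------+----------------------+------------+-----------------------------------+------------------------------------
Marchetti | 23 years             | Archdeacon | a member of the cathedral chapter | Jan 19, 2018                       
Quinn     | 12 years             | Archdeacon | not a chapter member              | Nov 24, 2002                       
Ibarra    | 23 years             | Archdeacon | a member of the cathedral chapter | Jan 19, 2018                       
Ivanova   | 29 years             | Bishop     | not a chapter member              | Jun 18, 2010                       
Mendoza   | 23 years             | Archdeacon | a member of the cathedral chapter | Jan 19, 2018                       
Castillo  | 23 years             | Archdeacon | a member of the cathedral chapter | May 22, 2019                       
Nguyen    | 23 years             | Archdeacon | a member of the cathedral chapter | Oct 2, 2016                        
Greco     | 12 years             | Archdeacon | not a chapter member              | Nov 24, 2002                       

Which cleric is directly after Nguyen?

Ibarra

By dignity: Ivanova (Bishop); then Nguyen, Ibarra, Marchetti, Mendoza, Castillo, Greco and Quinn (Archdeacon).
Among Nguyen, Ibarra, Marchetti, Mendoza, Castillo, Greco and Quinn, a member of the cathedral chapter before not a chapter member: Nguyen, Ibarra, Marchetti, Mendoza and Castillo (a member of the cathedral chapter) before Greco and Quinn (not a chapter member).
Nguyen, Ibarra, Marchetti, Mendoza and Castillo all have years in holy orders 23 years, so the next rule applies.
Among Nguyen, Ibarra, Marchetti, Mendoza and Castillo, by date of consecration or institution (earlier first): Nguyen (Oct 2, 2016) before Ibarra, Marchetti and Mendoza (Jan 19, 2018) before Castillo (May 22, 2019).
Among Ibarra, Marchetti and Mendoza, alphabetically by surname: Ibarra before Marchetti before Mendoza.
Greco and Quinn both have years in holy orders 12 years, so the next rule applies.
Greco and Quinn both have date of consecration or institution Nov 24, 2002, so the next rule applies.
Among Greco and Quinn, alphabetically by surname: Greco before Quinn.
Order: Ivanova, Nguyen, Ibarra, Marchetti, Mendoza, Castillo, Greco, Quinn.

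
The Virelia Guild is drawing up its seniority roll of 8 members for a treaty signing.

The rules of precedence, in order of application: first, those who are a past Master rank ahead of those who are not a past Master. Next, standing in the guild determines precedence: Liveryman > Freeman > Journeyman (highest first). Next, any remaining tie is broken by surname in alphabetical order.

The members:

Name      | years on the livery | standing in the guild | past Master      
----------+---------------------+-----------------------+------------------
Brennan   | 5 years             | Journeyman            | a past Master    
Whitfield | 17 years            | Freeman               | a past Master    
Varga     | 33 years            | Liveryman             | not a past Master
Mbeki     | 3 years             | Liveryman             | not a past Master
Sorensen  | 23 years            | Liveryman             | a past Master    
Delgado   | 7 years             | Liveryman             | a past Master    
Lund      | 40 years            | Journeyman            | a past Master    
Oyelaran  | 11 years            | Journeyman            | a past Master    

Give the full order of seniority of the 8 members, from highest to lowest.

Delgado, Sorensen, Whitfield, Brennan, Lund, Oyelaran, Mbeki, Varga

By the first rule: Delgado, Sorensen, Whitfield, Brennan, Lund and Oyelaran (each a past Master); then Mbeki and Varga (both not a past Master).
Among Delgado, Sorensen, Whitfield, Brennan, Lund and Oyelaran, by standing in the guild: Delgado and Sorensen (Liveryman) before Whitfield (Freeman) before Brennan, Lund and Oyelaran (Journeyman).
Among Delgado and Sorensen, alphabetically by surname: Delgado before Sorensen.
Among Brennan, Lund and Oyelaran, alphabetically by surname: Brennan before Lund before Oyelaran.
Mbeki and Varga are each Liveryman, so the next rule applies.
Among Mbeki and Varga, alphabetically by surname: Mbeki before Varga.
Full order: Delgado, Sorensen, Whitfield, Brennan, Lund, Oyelaran, Mbeki, Varga.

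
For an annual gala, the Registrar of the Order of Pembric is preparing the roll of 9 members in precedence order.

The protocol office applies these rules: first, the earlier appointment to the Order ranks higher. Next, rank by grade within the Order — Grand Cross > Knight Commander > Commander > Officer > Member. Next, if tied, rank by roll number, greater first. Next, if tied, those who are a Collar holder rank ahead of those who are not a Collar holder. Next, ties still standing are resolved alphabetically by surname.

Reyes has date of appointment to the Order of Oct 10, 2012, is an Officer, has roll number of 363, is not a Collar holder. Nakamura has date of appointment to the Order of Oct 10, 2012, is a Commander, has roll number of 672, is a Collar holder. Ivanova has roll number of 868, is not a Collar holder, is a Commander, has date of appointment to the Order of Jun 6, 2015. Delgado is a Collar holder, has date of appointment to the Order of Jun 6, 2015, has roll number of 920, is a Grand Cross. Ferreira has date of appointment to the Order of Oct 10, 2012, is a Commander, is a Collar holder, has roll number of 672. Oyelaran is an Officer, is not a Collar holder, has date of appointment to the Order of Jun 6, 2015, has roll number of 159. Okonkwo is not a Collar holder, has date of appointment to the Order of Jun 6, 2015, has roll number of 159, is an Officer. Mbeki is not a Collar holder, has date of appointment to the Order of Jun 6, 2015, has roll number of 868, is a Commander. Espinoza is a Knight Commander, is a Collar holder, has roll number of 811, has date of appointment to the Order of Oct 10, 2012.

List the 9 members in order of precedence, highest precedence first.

By date of appointment to the Order (earlier first): Espinoza, Ferreira, Nakamura and Reyes (each Oct 10, 2012); then Delgado, Ivanova, Mbeki, Okonkwo and Oyelaran (each Jun 6, 2015).
Among Espinoza, Ferreira, Nakamura and Reyes, by grade within the Order: Espinoza (Knight Commander) before Ferreira and Nakamura (Commander) before Reyes (Officer).
Ferreira and Nakamura both have roll number 672, so the next rule applies.
Ferreira and Nakamura are each a Collar holder, so the next rule applies.
Among Ferreira and Nakamura, alphabetically by surname: Ferreira before Nakamura.
Among Delgado, Ivanova, Mbeki, Okonkwo and Oyelaran, by grade within the Order: Delgado (Grand Cross) before Ivanova and Mbeki (Commander) before Okonkwo and Oyelaran (Officer).
Ivanova and Mbeki both have roll number 868, so the next rule applies.
Ivanova and Mbeki are each not a Collar holder, so the next rule applies.
Among Ivanova and Mbeki, alphabetically by surname: Ivanova before Mbeki.
Okonkwo and Oyelaran both have roll number 159, so the next rule applies.
Okonkwo and Oyelaran are each not a Collar holder, so the next rule applies.
Among Okonkwo and Oyelaran, alphabetically by surname: Okonkwo before Oyelaran.
Full order: Espinoza, Ferreira, Nakamura, Reyes, Delgado, Ivanova, Mbeki, Okonkwo, Oyelaran.

Espinoza, Ferreira, Nakamura, Reyes, Delgado, Ivanova, Mbeki, Okonkwo, Oyelaran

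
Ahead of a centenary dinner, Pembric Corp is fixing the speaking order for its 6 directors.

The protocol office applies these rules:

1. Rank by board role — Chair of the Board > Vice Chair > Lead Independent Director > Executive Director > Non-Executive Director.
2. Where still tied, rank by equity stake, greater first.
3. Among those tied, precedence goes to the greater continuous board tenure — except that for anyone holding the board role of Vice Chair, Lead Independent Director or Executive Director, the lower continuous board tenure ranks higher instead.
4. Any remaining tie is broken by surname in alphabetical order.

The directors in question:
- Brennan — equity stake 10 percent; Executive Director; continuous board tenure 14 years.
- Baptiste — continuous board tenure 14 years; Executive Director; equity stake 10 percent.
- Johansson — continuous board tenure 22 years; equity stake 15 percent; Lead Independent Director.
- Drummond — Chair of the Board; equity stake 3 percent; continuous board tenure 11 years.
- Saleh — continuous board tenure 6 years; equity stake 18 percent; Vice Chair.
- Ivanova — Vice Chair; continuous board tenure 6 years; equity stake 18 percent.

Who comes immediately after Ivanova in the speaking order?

Saleh

By board role: Drummond (Chair of the Board); then Ivanova and Saleh (Vice Chair); then Johansson (Lead Independent Director); then Baptiste and Brennan (Executive Director).
Ivanova and Saleh both have equity stake 18 percent, so the next rule applies.
Ivanova and Saleh both have continuous board tenure 6 years, so the next rule applies.
Among Ivanova and Saleh, alphabetically by surname: Ivanova before Saleh.
Baptiste and Brennan both have equity stake 10 percent, so the next rule applies.
Baptiste and Brennan both have continuous board tenure 14 years, so the next rule applies.
Among Baptiste and Brennan, alphabetically by surname: Baptiste before Brennan.
Order: Drummond, Ivanova, Saleh, Johansson, Baptiste, Brennan.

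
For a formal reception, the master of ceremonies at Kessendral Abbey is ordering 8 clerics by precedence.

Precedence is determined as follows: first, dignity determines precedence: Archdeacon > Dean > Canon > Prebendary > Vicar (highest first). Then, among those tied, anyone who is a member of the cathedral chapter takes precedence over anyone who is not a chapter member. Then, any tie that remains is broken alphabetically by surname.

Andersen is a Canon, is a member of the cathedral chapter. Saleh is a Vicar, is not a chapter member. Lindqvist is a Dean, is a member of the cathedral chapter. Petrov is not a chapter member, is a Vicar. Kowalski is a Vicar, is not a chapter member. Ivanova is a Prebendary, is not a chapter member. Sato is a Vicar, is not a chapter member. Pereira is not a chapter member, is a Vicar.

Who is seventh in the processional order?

Saleh

By dignity: Lindqvist (Dean); then Andersen (Canon); then Ivanova (Prebendary); then Kowalski, Pereira, Petrov, Saleh and Sato (Vicar).
Kowalski, Pereira, Petrov, Saleh and Sato are each not a chapter member, so the next rule applies.
Among Kowalski, Pereira, Petrov, Saleh and Sato, alphabetically by surname: Kowalski before Pereira before Petrov before Saleh before Sato.
Order: Lindqvist, Andersen, Ivanova, Kowalski, Pereira, Petrov, Saleh, Sato.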